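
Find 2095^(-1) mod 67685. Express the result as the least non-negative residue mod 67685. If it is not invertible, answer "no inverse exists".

no inverse exists

Euclidean algorithm on 67685, 2095:
67685 = 32*2095 + 645
2095 = 3*645 + 160
645 = 4*160 + 5
160 = 32*5 + 0
Since gcd = 5 > 1, 2095 is not a unit mod 67685.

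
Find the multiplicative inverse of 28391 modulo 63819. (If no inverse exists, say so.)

Apply the Euclidean algorithm to 63819 and 28391:
63819 = 2*28391 + 7037
28391 = 4*7037 + 243
7037 = 28*243 + 233
243 = 1*233 + 10
233 = 23*10 + 3
10 = 3*3 + 1
3 = 3*1 + 0
gcd = 1, so the inverse exists. Back-substitute:
1 = 10 − 3·3
1 = −3·233 + 70·10
1 = 70·243 − 73·233
1 = −73·7037 + 2114·243
1 = 2114·28391 − 8529·7037
1 = −8529·63819 + 19172·28391
So 28391·19172 ≡ 1 (mod 63819).

19172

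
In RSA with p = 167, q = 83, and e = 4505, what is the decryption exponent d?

φ(n) = (p−1)(q−1) = 166·82 = 13612.
Need d with 4505·d ≡ 1 (mod 13612). Apply the extended Euclidean algorithm:
13612 = 3·4505 + 97
4505 = 46·97 + 43
97 = 2·43 + 11
43 = 3·11 + 10
11 = 1·10 + 1
10 = 10·1 + 0
Back-substitute:
1 = 11 − 10
1 = −43 + 4·11
1 = 4·97 − 9·43
1 = −9·4505 + 418·97
1 = 418·13612 − 1263·4505
So 4505·(-1263) ≡ 1 (mod 13612), hence d ≡ -1263 ≡ 12349 (mod 13612).

12349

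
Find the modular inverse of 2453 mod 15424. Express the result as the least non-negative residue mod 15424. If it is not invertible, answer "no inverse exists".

gcd(15424, 2453) by repeated division:
15424 = 6*2453 + 706
2453 = 3*706 + 335
706 = 2*335 + 36
335 = 9*36 + 11
36 = 3*11 + 3
11 = 3*3 + 2
3 = 1*2 + 1
2 = 2*1 + 0
Since gcd(2453, 15424) = 1, back-substitute to write 1 as a combination:
1 = 3 − 2
1 = −11 + 4·3
1 = 4·36 − 13·11
1 = −13·335 + 121·36
1 = 121·706 − 255·335
1 = −255·2453 + 886·706
1 = 886·15424 − 5571·2453
Hence 2453⁻¹ ≡ -5571 ≡ 9853 (mod 15424).

9853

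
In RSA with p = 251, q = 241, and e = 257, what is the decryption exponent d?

φ(n) = (p−1)(q−1) = 250·240 = 60000.
Need d with 257·d ≡ 1 (mod 60000). Apply the extended Euclidean algorithm:
60000 = 233·257 + 119
257 = 2·119 + 19
119 = 6·19 + 5
19 = 3·5 + 4
5 = 1·4 + 1
4 = 4·1 + 0
Back-substitute:
1 = 5 − 4
1 = −19 + 4·5
1 = 4·119 − 25·19
1 = −25·257 + 54·119
1 = 54·60000 − 12607·257
So 257·(-12607) ≡ 1 (mod 60000), hence d ≡ -12607 ≡ 47393 (mod 60000).

47393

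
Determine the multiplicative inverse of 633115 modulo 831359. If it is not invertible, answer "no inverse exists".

158548

Apply the Euclidean algorithm to 831359 and 633115:
831359 = 1*633115 + 198244
633115 = 3*198244 + 38383
198244 = 5*38383 + 6329
38383 = 6*6329 + 409
6329 = 15*409 + 194
409 = 2*194 + 21
194 = 9*21 + 5
21 = 4*5 + 1
5 = 5*1 + 0
The gcd is 1. Working backward:
1 = 21 − 4·5
1 = −4·194 + 37·21
1 = 37·409 − 78·194
1 = −78·6329 + 1207·409
1 = 1207·38383 − 7320·6329
1 = −7320·198244 + 37807·38383
1 = 37807·633115 − 120741·198244
1 = −120741·831359 + 158548·633115
So 633115·158548 ≡ 1 (mod 831359).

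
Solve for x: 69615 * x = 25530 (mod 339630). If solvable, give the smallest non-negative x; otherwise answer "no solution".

1664

First find gcd(69615, 339630):
339630 = 4×69615 + 61170
69615 = 1×61170 + 8445
61170 = 7×8445 + 2055
8445 = 4×2055 + 225
2055 = 9×225 + 30
225 = 7×30 + 15
30 = 2×15 + 0
gcd = 15 and 15 | 25530, so solutions exist. Divide through by 15: 4641x ≡ 1702 (mod 22642).
Now find 4641⁻¹ mod 22642:
22642 = 4·4641 + 4078
4641 = 1·4078 + 563
4078 = 7·563 + 137
563 = 4·137 + 15
137 = 9·15 + 2
15 = 7·2 + 1
2 = 2·1 + 0
Back-substitute:
1 = 15 − 7·2
1 = −7·137 + 64·15
1 = 64·563 − 263·137
1 = −263·4078 + 1905·563
1 = 1905·4641 − 2168·4078
1 = −2168·22642 + 10577·4641
So 4641⁻¹ ≡ 10577 (mod 22642).
Then x ≡ 10577·1702 ≡ 1664 (mod 22642); the smallest non-negative solution is x = 1664.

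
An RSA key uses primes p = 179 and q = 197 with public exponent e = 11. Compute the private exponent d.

φ(n) = (p−1)(q−1) = 178·196 = 34888.
Need d with 11·d ≡ 1 (mod 34888). Apply the extended Euclidean algorithm:
34888 = 3171*11 + 7
11 = 1*7 + 4
7 = 1*4 + 3
4 = 1*3 + 1
3 = 3*1 + 0
Back-substitute:
1 = 4 − 3
1 = −7 + 2·4
1 = 2·11 − 3·7
1 = −3·34888 + 9515·11
So 11·9515 ≡ 1 (mod 34888), hence d = 9515.

9515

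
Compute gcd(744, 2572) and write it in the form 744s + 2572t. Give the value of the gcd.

4

Apply Euclid's algorithm to 2572 and 744:
2572 = 3*744 + 340
744 = 2*340 + 64
340 = 5*64 + 20
64 = 3*20 + 4
20 = 5*4 + 0
gcd(744, 2572) = 4.
Working backward:
4 = 64 − 3·20
4 = −3·340 + 16·64
4 = 16·744 − 35·340
4 = −35·2572 + 121·744
So 4 = (-35)·2572 + (121)·744.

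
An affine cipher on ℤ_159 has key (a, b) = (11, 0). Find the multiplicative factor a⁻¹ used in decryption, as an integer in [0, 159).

29

gcd(159, 11) by repeated division:
159 = 14*11 + 5
11 = 2*5 + 1
5 = 5*1 + 0
Since gcd(11, 159) = 1, back-substitute to write 1 as a combination:
1 = 11 − 2·5
1 = −2·159 + 29·11
So 11·29 ≡ 1 (mod 159).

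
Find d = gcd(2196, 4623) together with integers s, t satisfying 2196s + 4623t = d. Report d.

3

Euclidean algorithm:
4623 = 2*2196 + 231
2196 = 9*231 + 117
231 = 1*117 + 114
117 = 1*114 + 3
114 = 38*3 + 0
gcd(2196, 4623) = 3.
Back-substituting:
3 = 117 − 114
3 = −231 + 2·117
3 = 2·2196 − 19·231
3 = −19·4623 + 40·2196
So 3 = (-19)·4623 + (40)·2196.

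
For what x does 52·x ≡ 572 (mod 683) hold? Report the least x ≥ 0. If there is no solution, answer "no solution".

First find gcd(52, 683):
683 = 13×52 + 7
52 = 7×7 + 3
7 = 2×3 + 1
3 = 3×1 + 0
gcd = 1, so a unique solution mod 683 exists.
Back-substitute for the Bézout coefficients:
1 = 7 − 2·3
1 = −2·52 + 15·7
1 = 15·683 − 197·52
So 52·(-197) ≡ 1 (mod 683), giving 52⁻¹ ≡ 486.
x ≡ 52⁻¹·572 ≡ 486·572 ≡ 11 (mod 683).

11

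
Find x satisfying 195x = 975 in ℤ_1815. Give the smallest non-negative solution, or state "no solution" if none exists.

First find gcd(195, 1815):
1815 = 9×195 + 60
195 = 3×60 + 15
60 = 4×15 + 0
gcd = 15 and 15 | 975, so solutions exist. Divide through by 15: 13x ≡ 65 (mod 121).
Now find 13⁻¹ mod 121:
121 = 9*13 + 4
13 = 3*4 + 1
4 = 4*1 + 0
Back-substitute:
1 = 13 − 3·4
1 = −3·121 + 28·13
So 13⁻¹ ≡ 28 (mod 121).
Then x ≡ 28·65 ≡ 5 (mod 121); the smallest non-negative solution is x = 5.

5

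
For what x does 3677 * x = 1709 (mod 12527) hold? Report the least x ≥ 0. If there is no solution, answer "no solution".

12197

First find gcd(3677, 12527):
12527 = 3×3677 + 1496
3677 = 2×1496 + 685
1496 = 2×685 + 126
685 = 5×126 + 55
126 = 2×55 + 16
55 = 3×16 + 7
16 = 2×7 + 2
7 = 3×2 + 1
2 = 2×1 + 0
gcd = 1, so a unique solution mod 12527 exists.
Back-substitute for the Bézout coefficients:
1 = 7 − 3·2
1 = −3·16 + 7·7
1 = 7·55 − 24·16
1 = −24·126 + 55·55
1 = 55·685 − 299·126
1 = −299·1496 + 653·685
1 = 653·3677 − 1605·1496
1 = −1605·12527 + 5468·3677
So 3677·(5468) ≡ 1 (mod 12527), giving 3677⁻¹ ≡ 5468.
x ≡ 3677⁻¹·1709 ≡ 5468·1709 ≡ 12197 (mod 12527).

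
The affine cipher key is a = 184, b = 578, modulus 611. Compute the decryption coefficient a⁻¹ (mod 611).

176

Extended Euclidean algorithm:
611 = 3×184 + 59
184 = 3×59 + 7
59 = 8×7 + 3
7 = 2×3 + 1
3 = 3×1 + 0
gcd = 1, so the inverse exists. Back-substitute:
1 = 7 − 2·3
1 = −2·59 + 17·7
1 = 17·184 − 53·59
1 = −53·611 + 176·184
So 184·176 ≡ 1 (mod 611).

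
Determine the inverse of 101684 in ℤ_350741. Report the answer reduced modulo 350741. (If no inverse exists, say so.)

Extended Euclidean algorithm:
350741 = 3×101684 + 45689
101684 = 2×45689 + 10306
45689 = 4×10306 + 4465
10306 = 2×4465 + 1376
4465 = 3×1376 + 337
1376 = 4×337 + 28
337 = 12×28 + 1
28 = 28×1 + 0
The gcd is 1. Working backward:
1 = 337 − 12·28
1 = −12·1376 + 49·337
1 = 49·4465 − 159·1376
1 = −159·10306 + 367·4465
1 = 367·45689 − 1627·10306
1 = −1627·101684 + 3621·45689
1 = 3621·350741 − 12490·101684
So 101684·(-12490) ≡ 1 (mod 350741), and -12490 ≡ 338251 (mod 350741).

338251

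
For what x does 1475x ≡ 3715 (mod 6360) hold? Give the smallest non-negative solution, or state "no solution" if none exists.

First find gcd(1475, 6360):
6360 = 4×1475 + 460
1475 = 3×460 + 95
460 = 4×95 + 80
95 = 1×80 + 15
80 = 5×15 + 5
15 = 3×5 + 0
gcd = 5 and 5 | 3715, so solutions exist. Divide through by 5: 295x ≡ 743 (mod 1272).
Now find 295⁻¹ mod 1272:
1272 = 4·295 + 92
295 = 3·92 + 19
92 = 4·19 + 16
19 = 1·16 + 3
16 = 5·3 + 1
3 = 3·1 + 0
Back-substitute:
1 = 16 − 5·3
1 = −5·19 + 6·16
1 = 6·92 − 29·19
1 = −29·295 + 93·92
1 = 93·1272 − 401·295
So 295·(-401) ≡ 1 (mod 1272), i.e. 295⁻¹ ≡ 871.
Then x ≡ 871·743 ≡ 977 (mod 1272); the smallest non-negative solution is x = 977.

977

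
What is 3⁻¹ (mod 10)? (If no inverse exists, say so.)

Run Euclid on (10, 3):
10 = 3×3 + 1
3 = 3×1 + 0
Since gcd(3, 10) = 1, back-substitute to write 1 as a combination:
1 = 10 − 3·3
So 3·(-3) ≡ 1 (mod 10), and -3 ≡ 7 (mod 10).

7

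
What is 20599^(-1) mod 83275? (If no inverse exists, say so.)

Run Euclid on (83275, 20599):
83275 = 4×20599 + 879
20599 = 23×879 + 382
879 = 2×382 + 115
382 = 3×115 + 37
115 = 3×37 + 4
37 = 9×4 + 1
4 = 4×1 + 0
gcd = 1, so the inverse exists. Back-substitute:
1 = 37 − 9·4
1 = −9·115 + 28·37
1 = 28·382 − 93·115
1 = −93·879 + 214·382
1 = 214·20599 − 5015·879
1 = −5015·83275 + 20274·20599
So 20599·20274 ≡ 1 (mod 83275).

20274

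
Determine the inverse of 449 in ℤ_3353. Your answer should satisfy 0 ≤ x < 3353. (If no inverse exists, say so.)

gcd(3353, 449) by repeated division:
3353 = 7*449 + 210
449 = 2*210 + 29
210 = 7*29 + 7
29 = 4*7 + 1
7 = 7*1 + 0
Since gcd(449, 3353) = 1, back-substitute to write 1 as a combination:
1 = 29 − 4·7
1 = −4·210 + 29·29
1 = 29·449 − 62·210
1 = −62·3353 + 463·449
So 449·463 ≡ 1 (mod 3353).

463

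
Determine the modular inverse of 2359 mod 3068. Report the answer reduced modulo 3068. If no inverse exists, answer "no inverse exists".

1415

gcd(3068, 2359) by repeated division:
3068 = 1·2359 + 709
2359 = 3·709 + 232
709 = 3·232 + 13
232 = 17·13 + 11
13 = 1·11 + 2
11 = 5·2 + 1
2 = 2·1 + 0
The gcd is 1. Working backward:
1 = 11 − 5·2
1 = −5·13 + 6·11
1 = 6·232 − 107·13
1 = −107·709 + 327·232
1 = 327·2359 − 1088·709
1 = −1088·3068 + 1415·2359
So 2359·1415 ≡ 1 (mod 3068).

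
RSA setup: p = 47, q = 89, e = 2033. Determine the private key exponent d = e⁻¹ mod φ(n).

φ(n) = (p−1)(q−1) = 46·88 = 4048.
Need d with 2033·d ≡ 1 (mod 4048). Apply the extended Euclidean algorithm:
4048 = 1·2033 + 2015
2033 = 1·2015 + 18
2015 = 111·18 + 17
18 = 1·17 + 1
17 = 17·1 + 0
Back-substitute:
1 = 18 − 17
1 = −2015 + 112·18
1 = 112·2033 − 113·2015
1 = −113·4048 + 225·2033
So 2033·225 ≡ 1 (mod 4048), hence d = 225.

225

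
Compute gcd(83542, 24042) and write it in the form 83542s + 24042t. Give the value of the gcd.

Repeated division:
83542 = 3*24042 + 11416
24042 = 2*11416 + 1210
11416 = 9*1210 + 526
1210 = 2*526 + 158
526 = 3*158 + 52
158 = 3*52 + 2
52 = 26*2 + 0
gcd(83542, 24042) = 2.
Working backward:
2 = 158 − 3·52
2 = −3·526 + 10·158
2 = 10·1210 − 23·526
2 = −23·11416 + 217·1210
2 = 217·24042 − 457·11416
2 = −457·83542 + 1588·24042
So 2 = (-457)·83542 + (1588)·24042.

2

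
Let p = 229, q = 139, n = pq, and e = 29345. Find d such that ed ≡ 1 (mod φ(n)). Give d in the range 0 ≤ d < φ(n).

15977

φ(n) = (p−1)(q−1) = 228·138 = 31464.
Need d with 29345·d ≡ 1 (mod 31464). Apply the extended Euclidean algorithm:
31464 = 1*29345 + 2119
29345 = 13*2119 + 1798
2119 = 1*1798 + 321
1798 = 5*321 + 193
321 = 1*193 + 128
193 = 1*128 + 65
128 = 1*65 + 63
65 = 1*63 + 2
63 = 31*2 + 1
2 = 2*1 + 0
Back-substitute:
1 = 63 − 31·2
1 = −31·65 + 32·63
1 = 32·128 − 63·65
1 = −63·193 + 95·128
1 = 95·321 − 158·193
1 = −158·1798 + 885·321
1 = 885·2119 − 1043·1798
1 = −1043·29345 + 14444·2119
1 = 14444·31464 − 15487·29345
So 29345·(-15487) ≡ 1 (mod 31464), hence d ≡ -15487 ≡ 15977 (mod 31464).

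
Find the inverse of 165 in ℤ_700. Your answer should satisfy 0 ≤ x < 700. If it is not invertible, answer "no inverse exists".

no inverse exists

Euclidean algorithm on 700, 165:
700 = 4*165 + 40
165 = 4*40 + 5
40 = 8*5 + 0
Since gcd = 5 > 1, 165 is not a unit mod 700.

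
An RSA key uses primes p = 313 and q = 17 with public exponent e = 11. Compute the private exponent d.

φ(n) = (p−1)(q−1) = 312·16 = 4992.
Need d with 11·d ≡ 1 (mod 4992). Apply the extended Euclidean algorithm:
4992 = 453*11 + 9
11 = 1*9 + 2
9 = 4*2 + 1
2 = 2*1 + 0
Back-substitute:
1 = 9 − 4·2
1 = −4·11 + 5·9
1 = 5·4992 − 2269·11
So 11·(-2269) ≡ 1 (mod 4992), hence d ≡ -2269 ≡ 2723 (mod 4992).

2723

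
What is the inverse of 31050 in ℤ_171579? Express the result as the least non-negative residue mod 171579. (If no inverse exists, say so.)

no inverse exists

Euclidean algorithm on 171579, 31050:
171579 = 5·31050 + 16329
31050 = 1·16329 + 14721
16329 = 1·14721 + 1608
14721 = 9·1608 + 249
1608 = 6·249 + 114
249 = 2·114 + 21
114 = 5·21 + 9
21 = 2·9 + 3
9 = 3·3 + 0
The gcd is 3, not 1, hence no inverse exists.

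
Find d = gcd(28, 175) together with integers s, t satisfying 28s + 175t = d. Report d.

7

Repeated division:
175 = 6·28 + 7
28 = 4·7 + 0
gcd(28, 175) = 7.
Working backward:
7 = 175 − 6·28
So 7 = (1)·175 + (-6)·28.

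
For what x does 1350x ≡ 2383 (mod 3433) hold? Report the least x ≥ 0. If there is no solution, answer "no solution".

First find gcd(1350, 3433):
3433 = 2*1350 + 733
1350 = 1*733 + 617
733 = 1*617 + 116
617 = 5*116 + 37
116 = 3*37 + 5
37 = 7*5 + 2
5 = 2*2 + 1
2 = 2*1 + 0
gcd = 1, so a unique solution mod 3433 exists.
Back-substitute for the Bézout coefficients:
1 = 5 − 2·2
1 = −2·37 + 15·5
1 = 15·116 − 47·37
1 = −47·617 + 250·116
1 = 250·733 − 297·617
1 = −297·1350 + 547·733
1 = 547·3433 − 1391·1350
So 1350·(-1391) ≡ 1 (mod 3433), giving 1350⁻¹ ≡ 2042.
x ≡ 1350⁻¹·2383 ≡ 2042·2383 ≡ 1525 (mod 3433).

1525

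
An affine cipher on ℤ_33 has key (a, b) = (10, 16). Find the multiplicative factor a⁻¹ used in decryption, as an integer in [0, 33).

Run Euclid on (33, 10):
33 = 3×10 + 3
10 = 3×3 + 1
3 = 3×1 + 0
gcd = 1, so the inverse exists. Back-substitute:
1 = 10 − 3·3
1 = −3·33 + 10·10
So 10·10 ≡ 1 (mod 33).

10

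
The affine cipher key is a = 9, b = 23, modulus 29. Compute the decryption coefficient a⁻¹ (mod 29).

Run Euclid on (29, 9):
29 = 3·9 + 2
9 = 4·2 + 1
2 = 2·1 + 0
Since gcd(9, 29) = 1, back-substitute to write 1 as a combination:
1 = 9 − 4·2
1 = −4·29 + 13·9
So 9·13 ≡ 1 (mod 29).

13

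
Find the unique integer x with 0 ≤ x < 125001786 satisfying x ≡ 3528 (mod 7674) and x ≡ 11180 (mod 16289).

44512728

Write x = 3528 + 7674·k. Then 7674·k ≡ 11180 − 3528 ≡ 7652 (mod 16289).
Need 7674⁻¹ mod 16289. Extended Euclid on (16289, 7674):
16289 = 2×7674 + 941
7674 = 8×941 + 146
941 = 6×146 + 65
146 = 2×65 + 16
65 = 4×16 + 1
16 = 16×1 + 0
Back-substitute:
1 = 65 − 4·16
1 = −4·146 + 9·65
1 = 9·941 − 58·146
1 = −58·7674 + 473·941
1 = 473·16289 − 1004·7674
7674⁻¹ ≡ 15285 (mod 16289), so k ≡ 15285·7652 ≡ 5800 (mod 16289).
x = 3528 + 7674·5800 = 44512728.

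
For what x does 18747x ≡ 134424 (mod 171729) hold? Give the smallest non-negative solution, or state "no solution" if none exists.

2911

First find gcd(18747, 171729):
171729 = 9·18747 + 3006
18747 = 6·3006 + 711
3006 = 4·711 + 162
711 = 4·162 + 63
162 = 2·63 + 36
63 = 1·36 + 27
36 = 1·27 + 9
27 = 3·9 + 0
gcd = 9 and 9 | 134424, so solutions exist. Divide through by 9: 2083x ≡ 14936 (mod 19081).
Now find 2083⁻¹ mod 19081:
19081 = 9*2083 + 334
2083 = 6*334 + 79
334 = 4*79 + 18
79 = 4*18 + 7
18 = 2*7 + 4
7 = 1*4 + 3
4 = 1*3 + 1
3 = 3*1 + 0
Back-substitute:
1 = 4 − 3
1 = −7 + 2·4
1 = 2·18 − 5·7
1 = −5·79 + 22·18
1 = 22·334 − 93·79
1 = −93·2083 + 580·334
1 = 580·19081 − 5313·2083
So 2083·(-5313) ≡ 1 (mod 19081), i.e. 2083⁻¹ ≡ 13768.
Then x ≡ 13768·14936 ≡ 2911 (mod 19081); the smallest non-negative solution is x = 2911.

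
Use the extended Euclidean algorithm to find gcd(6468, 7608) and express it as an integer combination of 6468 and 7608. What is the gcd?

Repeated division:
7608 = 1×6468 + 1140
6468 = 5×1140 + 768
1140 = 1×768 + 372
768 = 2×372 + 24
372 = 15×24 + 12
24 = 2×12 + 0
gcd(6468, 7608) = 12.
Back-substituting:
12 = 372 − 15·24
12 = −15·768 + 31·372
12 = 31·1140 − 46·768
12 = −46·6468 + 261·1140
12 = 261·7608 − 307·6468
So 12 = (261)·7608 + (-307)·6468.

12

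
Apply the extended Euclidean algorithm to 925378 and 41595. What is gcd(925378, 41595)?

1

Repeated division:
925378 = 22*41595 + 10288
41595 = 4*10288 + 443
10288 = 23*443 + 99
443 = 4*99 + 47
99 = 2*47 + 5
47 = 9*5 + 2
5 = 2*2 + 1
2 = 2*1 + 0
gcd(925378, 41595) = 1.
Back-substituting:
1 = 5 − 2·2
1 = −2·47 + 19·5
1 = 19·99 − 40·47
1 = −40·443 + 179·99
1 = 179·10288 − 4157·443
1 = −4157·41595 + 16807·10288
1 = 16807·925378 − 373911·41595
So 1 = (16807)·925378 + (-373911)·41595.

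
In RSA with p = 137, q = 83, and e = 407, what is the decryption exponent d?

φ(n) = (p−1)(q−1) = 136·82 = 11152.
Need d with 407·d ≡ 1 (mod 11152). Apply the extended Euclidean algorithm:
11152 = 27*407 + 163
407 = 2*163 + 81
163 = 2*81 + 1
81 = 81*1 + 0
Back-substitute:
1 = 163 − 2·81
1 = −2·407 + 5·163
1 = 5·11152 − 137·407
So 407·(-137) ≡ 1 (mod 11152), hence d ≡ -137 ≡ 11015 (mod 11152).

11015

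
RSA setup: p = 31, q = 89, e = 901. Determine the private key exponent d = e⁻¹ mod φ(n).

2221

φ(n) = (p−1)(q−1) = 30·88 = 2640.
Need d with 901·d ≡ 1 (mod 2640). Apply the extended Euclidean algorithm:
2640 = 2×901 + 838
901 = 1×838 + 63
838 = 13×63 + 19
63 = 3×19 + 6
19 = 3×6 + 1
6 = 6×1 + 0
Back-substitute:
1 = 19 − 3·6
1 = −3·63 + 10·19
1 = 10·838 − 133·63
1 = −133·901 + 143·838
1 = 143·2640 − 419·901
So 901·(-419) ≡ 1 (mod 2640), hence d ≡ -419 ≡ 2221 (mod 2640).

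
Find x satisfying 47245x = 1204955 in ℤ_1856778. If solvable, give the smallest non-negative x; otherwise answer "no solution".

gcd(47245, 1856778):
1856778 = 39×47245 + 14223
47245 = 3×14223 + 4576
14223 = 3×4576 + 495
4576 = 9×495 + 121
495 = 4×121 + 11
121 = 11×11 + 0
gcd = 11, but 11 ∤ 1204955, so the congruence has no solution.

no solution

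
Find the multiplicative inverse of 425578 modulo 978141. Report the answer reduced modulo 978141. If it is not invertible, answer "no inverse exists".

Run Euclid on (978141, 425578):
978141 = 2×425578 + 126985
425578 = 3×126985 + 44623
126985 = 2×44623 + 37739
44623 = 1×37739 + 6884
37739 = 5×6884 + 3319
6884 = 2×3319 + 246
3319 = 13×246 + 121
246 = 2×121 + 4
121 = 30×4 + 1
4 = 4×1 + 0
Since gcd(425578, 978141) = 1, back-substitute to write 1 as a combination:
1 = 121 − 30·4
1 = −30·246 + 61·121
1 = 61·3319 − 823·246
1 = −823·6884 + 1707·3319
1 = 1707·37739 − 9358·6884
1 = −9358·44623 + 11065·37739
1 = 11065·126985 − 31488·44623
1 = −31488·425578 + 105529·126985
1 = 105529·978141 − 242546·425578
Hence 425578⁻¹ ≡ -242546 ≡ 735595 (mod 978141).

735595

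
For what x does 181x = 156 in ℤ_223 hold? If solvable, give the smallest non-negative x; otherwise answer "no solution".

First find gcd(181, 223):
223 = 1*181 + 42
181 = 4*42 + 13
42 = 3*13 + 3
13 = 4*3 + 1
3 = 3*1 + 0
gcd = 1, so a unique solution mod 223 exists.
Back-substitute for the Bézout coefficients:
1 = 13 − 4·3
1 = −4·42 + 13·13
1 = 13·181 − 56·42
1 = −56·223 + 69·181
So 181·(69) ≡ 1 (mod 223), giving 181⁻¹ ≡ 69.
x ≡ 181⁻¹·156 ≡ 69·156 ≡ 60 (mod 223).

60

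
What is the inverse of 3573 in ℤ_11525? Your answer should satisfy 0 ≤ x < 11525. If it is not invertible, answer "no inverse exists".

1387

gcd(11525, 3573) by repeated division:
11525 = 3*3573 + 806
3573 = 4*806 + 349
806 = 2*349 + 108
349 = 3*108 + 25
108 = 4*25 + 8
25 = 3*8 + 1
8 = 8*1 + 0
gcd = 1, so the inverse exists. Back-substitute:
1 = 25 − 3·8
1 = −3·108 + 13·25
1 = 13·349 − 42·108
1 = −42·806 + 97·349
1 = 97·3573 − 430·806
1 = −430·11525 + 1387·3573
So 3573·1387 ≡ 1 (mod 11525).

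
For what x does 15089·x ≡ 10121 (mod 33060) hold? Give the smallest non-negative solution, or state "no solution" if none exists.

8149

First find gcd(15089, 33060):
33060 = 2×15089 + 2882
15089 = 5×2882 + 679
2882 = 4×679 + 166
679 = 4×166 + 15
166 = 11×15 + 1
15 = 15×1 + 0
gcd = 1, so a unique solution mod 33060 exists.
Back-substitute for the Bézout coefficients:
1 = 166 − 11·15
1 = −11·679 + 45·166
1 = 45·2882 − 191·679
1 = −191·15089 + 1000·2882
1 = 1000·33060 − 2191·15089
So 15089·(-2191) ≡ 1 (mod 33060), giving 15089⁻¹ ≡ 30869.
x ≡ 15089⁻¹·10121 ≡ 30869·10121 ≡ 8149 (mod 33060).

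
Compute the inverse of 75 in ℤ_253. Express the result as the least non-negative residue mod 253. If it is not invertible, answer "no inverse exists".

27

gcd(253, 75) by repeated division:
253 = 3·75 + 28
75 = 2·28 + 19
28 = 1·19 + 9
19 = 2·9 + 1
9 = 9·1 + 0
The gcd is 1. Working backward:
1 = 19 − 2·9
1 = −2·28 + 3·19
1 = 3·75 − 8·28
1 = −8·253 + 27·75
So 75·27 ≡ 1 (mod 253).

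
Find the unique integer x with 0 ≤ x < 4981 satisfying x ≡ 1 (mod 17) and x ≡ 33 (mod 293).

2670

Write x = 1 + 17·k. Then 17·k ≡ 33 − 1 ≡ 32 (mod 293).
Need 17⁻¹ mod 293. Extended Euclid on (293, 17):
293 = 17·17 + 4
17 = 4·4 + 1
4 = 4·1 + 0
Back-substitute:
1 = 17 − 4·4
1 = −4·293 + 69·17
17⁻¹ ≡ 69 (mod 293), so k ≡ 69·32 ≡ 157 (mod 293).
x = 1 + 17·157 = 2670.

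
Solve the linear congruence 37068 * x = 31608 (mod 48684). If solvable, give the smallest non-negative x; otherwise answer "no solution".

978

First find gcd(37068, 48684):
48684 = 1·37068 + 11616
37068 = 3·11616 + 2220
11616 = 5·2220 + 516
2220 = 4·516 + 156
516 = 3·156 + 48
156 = 3·48 + 12
48 = 4·12 + 0
gcd = 12 and 12 | 31608, so solutions exist. Divide through by 12: 3089x ≡ 2634 (mod 4057).
Now find 3089⁻¹ mod 4057:
4057 = 1·3089 + 968
3089 = 3·968 + 185
968 = 5·185 + 43
185 = 4·43 + 13
43 = 3·13 + 4
13 = 3·4 + 1
4 = 4·1 + 0
Back-substitute:
1 = 13 − 3·4
1 = −3·43 + 10·13
1 = 10·185 − 43·43
1 = −43·968 + 225·185
1 = 225·3089 − 718·968
1 = −718·4057 + 943·3089
So 3089⁻¹ ≡ 943 (mod 4057).
Then x ≡ 943·2634 ≡ 978 (mod 4057); the smallest non-negative solution is x = 978.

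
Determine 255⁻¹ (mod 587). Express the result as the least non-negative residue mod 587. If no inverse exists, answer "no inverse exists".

Extended Euclidean algorithm:
587 = 2×255 + 77
255 = 3×77 + 24
77 = 3×24 + 5
24 = 4×5 + 4
5 = 1×4 + 1
4 = 4×1 + 0
gcd = 1, so the inverse exists. Back-substitute:
1 = 5 − 4
1 = −24 + 5·5
1 = 5·77 − 16·24
1 = −16·255 + 53·77
1 = 53·587 − 122·255
So 255·(-122) ≡ 1 (mod 587), and -122 ≡ 465 (mod 587).

465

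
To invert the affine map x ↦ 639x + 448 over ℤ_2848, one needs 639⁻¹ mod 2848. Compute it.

Extended Euclidean algorithm:
2848 = 4×639 + 292
639 = 2×292 + 55
292 = 5×55 + 17
55 = 3×17 + 4
17 = 4×4 + 1
4 = 4×1 + 0
The gcd is 1. Working backward:
1 = 17 − 4·4
1 = −4·55 + 13·17
1 = 13·292 − 69·55
1 = −69·639 + 151·292
1 = 151·2848 − 673·639
Hence 639⁻¹ ≡ -673 ≡ 2175 (mod 2848).

2175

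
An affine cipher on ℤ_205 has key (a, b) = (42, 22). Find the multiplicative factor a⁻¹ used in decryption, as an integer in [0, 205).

Extended Euclidean algorithm:
205 = 4*42 + 37
42 = 1*37 + 5
37 = 7*5 + 2
5 = 2*2 + 1
2 = 2*1 + 0
gcd = 1, so the inverse exists. Back-substitute:
1 = 5 − 2·2
1 = −2·37 + 15·5
1 = 15·42 − 17·37
1 = −17·205 + 83·42
So 42·83 ≡ 1 (mod 205).

83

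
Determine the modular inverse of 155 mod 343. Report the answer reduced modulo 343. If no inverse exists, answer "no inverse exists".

Apply the Euclidean algorithm to 343 and 155:
343 = 2*155 + 33
155 = 4*33 + 23
33 = 1*23 + 10
23 = 2*10 + 3
10 = 3*3 + 1
3 = 3*1 + 0
The gcd is 1. Working backward:
1 = 10 − 3·3
1 = −3·23 + 7·10
1 = 7·33 − 10·23
1 = −10·155 + 47·33
1 = 47·343 − 104·155
Hence 155⁻¹ ≡ -104 ≡ 239 (mod 343).

239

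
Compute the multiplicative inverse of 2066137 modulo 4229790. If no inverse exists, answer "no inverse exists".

4119313

Apply the Euclidean algorithm to 4229790 and 2066137:
4229790 = 2*2066137 + 97516
2066137 = 21*97516 + 18301
97516 = 5*18301 + 6011
18301 = 3*6011 + 268
6011 = 22*268 + 115
268 = 2*115 + 38
115 = 3*38 + 1
38 = 38*1 + 0
The gcd is 1. Working backward:
1 = 115 − 3·38
1 = −3·268 + 7·115
1 = 7·6011 − 157·268
1 = −157·18301 + 478·6011
1 = 478·97516 − 2547·18301
1 = −2547·2066137 + 53965·97516
1 = 53965·4229790 − 110477·2066137
So 2066137·(-110477) ≡ 1 (mod 4229790), and -110477 ≡ 4119313 (mod 4229790).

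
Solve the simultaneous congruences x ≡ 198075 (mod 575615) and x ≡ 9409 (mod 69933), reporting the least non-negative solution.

15446250985

Write x = 198075 + 575615·k. Then 575615·k ≡ 9409 − 198075 ≡ 21133 (mod 69933).
Need 575615⁻¹ mod 69933. Extended Euclid on (69933, 16151):
69933 = 4×16151 + 5329
16151 = 3×5329 + 164
5329 = 32×164 + 81
164 = 2×81 + 2
81 = 40×2 + 1
2 = 2×1 + 0
Back-substitute:
1 = 81 − 40·2
1 = −40·164 + 81·81
1 = 81·5329 − 2632·164
1 = −2632·16151 + 7977·5329
1 = 7977·69933 − 34540·16151
575615⁻¹ ≡ 35393 (mod 69933), so k ≡ 35393·21133 ≡ 26834 (mod 69933).
x = 198075 + 575615·26834 = 15446250985.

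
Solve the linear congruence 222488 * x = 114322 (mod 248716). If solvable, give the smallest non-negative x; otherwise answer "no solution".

no solution

gcd(222488, 248716):
248716 = 1*222488 + 26228
222488 = 8*26228 + 12664
26228 = 2*12664 + 900
12664 = 14*900 + 64
900 = 14*64 + 4
64 = 16*4 + 0
gcd = 4, but 4 ∤ 114322, so the congruence has no solution.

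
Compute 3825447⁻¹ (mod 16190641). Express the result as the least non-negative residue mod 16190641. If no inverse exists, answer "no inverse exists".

Run Euclid on (16190641, 3825447):
16190641 = 4·3825447 + 888853
3825447 = 4·888853 + 270035
888853 = 3·270035 + 78748
270035 = 3·78748 + 33791
78748 = 2·33791 + 11166
33791 = 3·11166 + 293
11166 = 38·293 + 32
293 = 9·32 + 5
32 = 6·5 + 2
5 = 2·2 + 1
2 = 2·1 + 0
The gcd is 1. Working backward:
1 = 5 − 2·2
1 = −2·32 + 13·5
1 = 13·293 − 119·32
1 = −119·11166 + 4535·293
1 = 4535·33791 − 13724·11166
1 = −13724·78748 + 31983·33791
1 = 31983·270035 − 109673·78748
1 = −109673·888853 + 361002·270035
1 = 361002·3825447 − 1553681·888853
1 = −1553681·16190641 + 6575726·3825447
So 3825447·6575726 ≡ 1 (mod 16190641).

6575726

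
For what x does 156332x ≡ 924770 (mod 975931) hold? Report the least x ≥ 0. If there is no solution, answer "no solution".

7185

First find gcd(156332, 975931):
975931 = 6*156332 + 37939
156332 = 4*37939 + 4576
37939 = 8*4576 + 1331
4576 = 3*1331 + 583
1331 = 2*583 + 165
583 = 3*165 + 88
165 = 1*88 + 77
88 = 1*77 + 11
77 = 7*11 + 0
gcd = 11 and 11 | 924770, so solutions exist. Divide through by 11: 14212x ≡ 84070 (mod 88721).
Now find 14212⁻¹ mod 88721:
88721 = 6·14212 + 3449
14212 = 4·3449 + 416
3449 = 8·416 + 121
416 = 3·121 + 53
121 = 2·53 + 15
53 = 3·15 + 8
15 = 1·8 + 7
8 = 1·7 + 1
7 = 7·1 + 0
Back-substitute:
1 = 8 − 7
1 = −15 + 2·8
1 = 2·53 − 7·15
1 = −7·121 + 16·53
1 = 16·416 − 55·121
1 = −55·3449 + 456·416
1 = 456·14212 − 1879·3449
1 = −1879·88721 + 11730·14212
So 14212⁻¹ ≡ 11730 (mod 88721).
Then x ≡ 11730·84070 ≡ 7185 (mod 88721); the smallest non-negative solution is x = 7185.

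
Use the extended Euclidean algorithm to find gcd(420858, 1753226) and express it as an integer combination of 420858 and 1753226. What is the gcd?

Repeated division:
1753226 = 4×420858 + 69794
420858 = 6×69794 + 2094
69794 = 33×2094 + 692
2094 = 3×692 + 18
692 = 38×18 + 8
18 = 2×8 + 2
8 = 4×2 + 0
gcd(420858, 1753226) = 2.
Working backward:
2 = 18 − 2·8
2 = −2·692 + 77·18
2 = 77·2094 − 233·692
2 = −233·69794 + 7766·2094
2 = 7766·420858 − 46829·69794
2 = −46829·1753226 + 195082·420858
So 2 = (-46829)·1753226 + (195082)·420858.

2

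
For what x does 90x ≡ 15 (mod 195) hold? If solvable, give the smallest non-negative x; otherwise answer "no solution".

First find gcd(90, 195):
195 = 2*90 + 15
90 = 6*15 + 0
gcd = 15 and 15 | 15, so solutions exist. Divide through by 15: 6x ≡ 1 (mod 13).
Now find 6⁻¹ mod 13:
13 = 2·6 + 1
6 = 6·1 + 0
Back-substitute:
1 = 13 − 2·6
So 6·(-2) ≡ 1 (mod 13), i.e. 6⁻¹ ≡ 11.
Then x ≡ 11·1 ≡ 11 (mod 13); the smallest non-negative solution is x = 11.

11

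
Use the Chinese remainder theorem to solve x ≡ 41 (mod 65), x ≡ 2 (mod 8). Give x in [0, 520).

Write x = 41 + 65·k. Then 65·k ≡ 2 − 41 ≡ 1 (mod 8).
Need 65⁻¹ mod 8. Extended Euclid on (8, 1):
8 = 8*1 + 0
65⁻¹ ≡ 1 (mod 8), so k ≡ 1·1 ≡ 1 (mod 8).
x = 41 + 65·1 = 106.

106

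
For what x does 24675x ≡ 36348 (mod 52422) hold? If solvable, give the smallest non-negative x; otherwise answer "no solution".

First find gcd(24675, 52422):
52422 = 2·24675 + 3072
24675 = 8·3072 + 99
3072 = 31·99 + 3
99 = 33·3 + 0
gcd = 3 and 3 | 36348, so solutions exist. Divide through by 3: 8225x ≡ 12116 (mod 17474).
Now find 8225⁻¹ mod 17474:
17474 = 2×8225 + 1024
8225 = 8×1024 + 33
1024 = 31×33 + 1
33 = 33×1 + 0
Back-substitute:
1 = 1024 − 31·33
1 = −31·8225 + 249·1024
1 = 249·17474 − 529·8225
So 8225·(-529) ≡ 1 (mod 17474), i.e. 8225⁻¹ ≡ 16945.
Then x ≡ 16945·12116 ≡ 3594 (mod 17474); the smallest non-negative solution is x = 3594.

3594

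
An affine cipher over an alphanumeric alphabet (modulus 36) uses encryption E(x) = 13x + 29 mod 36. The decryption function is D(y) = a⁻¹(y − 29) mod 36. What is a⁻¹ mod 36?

gcd(36, 13) by repeated division:
36 = 2*13 + 10
13 = 1*10 + 3
10 = 3*3 + 1
3 = 3*1 + 0
The gcd is 1. Working backward:
1 = 10 − 3·3
1 = −3·13 + 4·10
1 = 4·36 − 11·13
So 13·(-11) ≡ 1 (mod 36), and -11 ≡ 25 (mod 36).

25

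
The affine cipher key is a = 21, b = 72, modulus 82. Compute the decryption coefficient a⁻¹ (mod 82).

43

gcd(82, 21) by repeated division:
82 = 3·21 + 19
21 = 1·19 + 2
19 = 9·2 + 1
2 = 2·1 + 0
gcd = 1, so the inverse exists. Back-substitute:
1 = 19 − 9·2
1 = −9·21 + 10·19
1 = 10·82 − 39·21
So 21·(-39) ≡ 1 (mod 82), and -39 ≡ 43 (mod 82).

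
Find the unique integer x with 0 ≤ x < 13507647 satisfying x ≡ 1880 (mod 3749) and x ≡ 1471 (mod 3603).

3784621

Write x = 1880 + 3749·k. Then 3749·k ≡ 1471 − 1880 ≡ 3194 (mod 3603).
Need 3749⁻¹ mod 3603. Extended Euclid on (3603, 146):
3603 = 24×146 + 99
146 = 1×99 + 47
99 = 2×47 + 5
47 = 9×5 + 2
5 = 2×2 + 1
2 = 2×1 + 0
Back-substitute:
1 = 5 − 2·2
1 = −2·47 + 19·5
1 = 19·99 − 40·47
1 = −40·146 + 59·99
1 = 59·3603 − 1456·146
3749⁻¹ ≡ 2147 (mod 3603), so k ≡ 2147·3194 ≡ 1009 (mod 3603).
x = 1880 + 3749·1009 = 3784621.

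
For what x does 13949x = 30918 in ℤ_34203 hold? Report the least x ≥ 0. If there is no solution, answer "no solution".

no solution

gcd(13949, 34203):
34203 = 2×13949 + 6305
13949 = 2×6305 + 1339
6305 = 4×1339 + 949
1339 = 1×949 + 390
949 = 2×390 + 169
390 = 2×169 + 52
169 = 3×52 + 13
52 = 4×13 + 0
gcd = 13, but 13 ∤ 30918, so the congruence has no solution.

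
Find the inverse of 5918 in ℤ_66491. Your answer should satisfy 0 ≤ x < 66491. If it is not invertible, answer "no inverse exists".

51694

Run Euclid on (66491, 5918):
66491 = 11·5918 + 1393
5918 = 4·1393 + 346
1393 = 4·346 + 9
346 = 38·9 + 4
9 = 2·4 + 1
4 = 4·1 + 0
Since gcd(5918, 66491) = 1, back-substitute to write 1 as a combination:
1 = 9 − 2·4
1 = −2·346 + 77·9
1 = 77·1393 − 310·346
1 = −310·5918 + 1317·1393
1 = 1317·66491 − 14797·5918
Hence 5918⁻¹ ≡ -14797 ≡ 51694 (mod 66491).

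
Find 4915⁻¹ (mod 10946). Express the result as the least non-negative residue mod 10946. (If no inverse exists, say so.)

6189

Extended Euclidean algorithm:
10946 = 2*4915 + 1116
4915 = 4*1116 + 451
1116 = 2*451 + 214
451 = 2*214 + 23
214 = 9*23 + 7
23 = 3*7 + 2
7 = 3*2 + 1
2 = 2*1 + 0
gcd = 1, so the inverse exists. Back-substitute:
1 = 7 − 3·2
1 = −3·23 + 10·7
1 = 10·214 − 93·23
1 = −93·451 + 196·214
1 = 196·1116 − 485·451
1 = −485·4915 + 2136·1116
1 = 2136·10946 − 4757·4915
Hence 4915⁻¹ ≡ -4757 ≡ 6189 (mod 10946).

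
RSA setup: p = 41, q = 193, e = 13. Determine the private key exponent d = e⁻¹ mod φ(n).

φ(n) = (p−1)(q−1) = 40·192 = 7680.
Need d with 13·d ≡ 1 (mod 7680). Apply the extended Euclidean algorithm:
7680 = 590*13 + 10
13 = 1*10 + 3
10 = 3*3 + 1
3 = 3*1 + 0
Back-substitute:
1 = 10 − 3·3
1 = −3·13 + 4·10
1 = 4·7680 − 2363·13
So 13·(-2363) ≡ 1 (mod 7680), hence d ≡ -2363 ≡ 5317 (mod 7680).

5317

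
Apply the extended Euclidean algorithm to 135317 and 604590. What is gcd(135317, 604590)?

7

Euclidean algorithm:
604590 = 4*135317 + 63322
135317 = 2*63322 + 8673
63322 = 7*8673 + 2611
8673 = 3*2611 + 840
2611 = 3*840 + 91
840 = 9*91 + 21
91 = 4*21 + 7
21 = 3*7 + 0
gcd(135317, 604590) = 7.
Back-substituting:
7 = 91 − 4·21
7 = −4·840 + 37·91
7 = 37·2611 − 115·840
7 = −115·8673 + 382·2611
7 = 382·63322 − 2789·8673
7 = −2789·135317 + 5960·63322
7 = 5960·604590 − 26629·135317
So 7 = (5960)·604590 + (-26629)·135317.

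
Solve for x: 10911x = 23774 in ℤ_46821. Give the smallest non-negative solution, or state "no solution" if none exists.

no solution

gcd(10911, 46821):
46821 = 4·10911 + 3177
10911 = 3·3177 + 1380
3177 = 2·1380 + 417
1380 = 3·417 + 129
417 = 3·129 + 30
129 = 4·30 + 9
30 = 3·9 + 3
9 = 3·3 + 0
gcd = 3, but 3 ∤ 23774, so the congruence has no solution.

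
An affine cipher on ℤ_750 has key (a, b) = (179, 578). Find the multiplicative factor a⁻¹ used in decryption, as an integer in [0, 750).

419

Apply the Euclidean algorithm to 750 and 179:
750 = 4×179 + 34
179 = 5×34 + 9
34 = 3×9 + 7
9 = 1×7 + 2
7 = 3×2 + 1
2 = 2×1 + 0
The gcd is 1. Working backward:
1 = 7 − 3·2
1 = −3·9 + 4·7
1 = 4·34 − 15·9
1 = −15·179 + 79·34
1 = 79·750 − 331·179
Hence 179⁻¹ ≡ -331 ≡ 419 (mod 750).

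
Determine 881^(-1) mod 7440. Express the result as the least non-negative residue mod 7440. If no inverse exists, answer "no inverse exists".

Extended Euclidean algorithm:
7440 = 8·881 + 392
881 = 2·392 + 97
392 = 4·97 + 4
97 = 24·4 + 1
4 = 4·1 + 0
gcd = 1, so the inverse exists. Back-substitute:
1 = 97 − 24·4
1 = −24·392 + 97·97
1 = 97·881 − 218·392
1 = −218·7440 + 1841·881
So 881·1841 ≡ 1 (mod 7440).

1841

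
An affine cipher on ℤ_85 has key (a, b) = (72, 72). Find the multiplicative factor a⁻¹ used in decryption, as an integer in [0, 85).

13

Run Euclid on (85, 72):
85 = 1·72 + 13
72 = 5·13 + 7
13 = 1·7 + 6
7 = 1·6 + 1
6 = 6·1 + 0
Since gcd(72, 85) = 1, back-substitute to write 1 as a combination:
1 = 7 − 6
1 = −13 + 2·7
1 = 2·72 − 11·13
1 = −11·85 + 13·72
So 72·13 ≡ 1 (mod 85).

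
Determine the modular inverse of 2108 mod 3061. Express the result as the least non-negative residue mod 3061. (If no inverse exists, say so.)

Apply the Euclidean algorithm to 3061 and 2108:
3061 = 1·2108 + 953
2108 = 2·953 + 202
953 = 4·202 + 145
202 = 1·145 + 57
145 = 2·57 + 31
57 = 1·31 + 26
31 = 1·26 + 5
26 = 5·5 + 1
5 = 5·1 + 0
gcd = 1, so the inverse exists. Back-substitute:
1 = 26 − 5·5
1 = −5·31 + 6·26
1 = 6·57 − 11·31
1 = −11·145 + 28·57
1 = 28·202 − 39·145
1 = −39·953 + 184·202
1 = 184·2108 − 407·953
1 = −407·3061 + 591·2108
So 2108·591 ≡ 1 (mod 3061).

591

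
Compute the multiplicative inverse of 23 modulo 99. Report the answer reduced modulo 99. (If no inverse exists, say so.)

56

Run Euclid on (99, 23):
99 = 4×23 + 7
23 = 3×7 + 2
7 = 3×2 + 1
2 = 2×1 + 0
gcd = 1, so the inverse exists. Back-substitute:
1 = 7 − 3·2
1 = −3·23 + 10·7
1 = 10·99 − 43·23
Hence 23⁻¹ ≡ -43 ≡ 56 (mod 99).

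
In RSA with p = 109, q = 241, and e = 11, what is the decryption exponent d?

18851

φ(n) = (p−1)(q−1) = 108·240 = 25920.
Need d with 11·d ≡ 1 (mod 25920). Apply the extended Euclidean algorithm:
25920 = 2356×11 + 4
11 = 2×4 + 3
4 = 1×3 + 1
3 = 3×1 + 0
Back-substitute:
1 = 4 − 3
1 = −11 + 3·4
1 = 3·25920 − 7069·11
So 11·(-7069) ≡ 1 (mod 25920), hence d ≡ -7069 ≡ 18851 (mod 25920).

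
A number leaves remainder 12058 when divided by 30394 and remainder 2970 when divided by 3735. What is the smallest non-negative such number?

88701750

Write x = 12058 + 30394·k. Then 30394·k ≡ 2970 − 12058 ≡ 2117 (mod 3735).
Need 30394⁻¹ mod 3735. Extended Euclid on (3735, 514):
3735 = 7×514 + 137
514 = 3×137 + 103
137 = 1×103 + 34
103 = 3×34 + 1
34 = 34×1 + 0
Back-substitute:
1 = 103 − 3·34
1 = −3·137 + 4·103
1 = 4·514 − 15·137
1 = −15·3735 + 109·514
30394⁻¹ ≡ 109 (mod 3735), so k ≡ 109·2117 ≡ 2918 (mod 3735).
x = 12058 + 30394·2918 = 88701750.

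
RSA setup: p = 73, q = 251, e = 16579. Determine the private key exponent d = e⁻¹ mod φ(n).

9019

φ(n) = (p−1)(q−1) = 72·250 = 18000.
Need d with 16579·d ≡ 1 (mod 18000). Apply the extended Euclidean algorithm:
18000 = 1*16579 + 1421
16579 = 11*1421 + 948
1421 = 1*948 + 473
948 = 2*473 + 2
473 = 236*2 + 1
2 = 2*1 + 0
Back-substitute:
1 = 473 − 236·2
1 = −236·948 + 473·473
1 = 473·1421 − 709·948
1 = −709·16579 + 8272·1421
1 = 8272·18000 − 8981·16579
So 16579·(-8981) ≡ 1 (mod 18000), hence d ≡ -8981 ≡ 9019 (mod 18000).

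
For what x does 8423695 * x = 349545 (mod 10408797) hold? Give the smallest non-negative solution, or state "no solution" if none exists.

First find gcd(8423695, 10408797):
10408797 = 1·8423695 + 1985102
8423695 = 4·1985102 + 483287
1985102 = 4·483287 + 51954
483287 = 9·51954 + 15701
51954 = 3·15701 + 4851
15701 = 3·4851 + 1148
4851 = 4·1148 + 259
1148 = 4·259 + 112
259 = 2·112 + 35
112 = 3·35 + 7
35 = 5·7 + 0
gcd = 7 and 7 | 349545, so solutions exist. Divide through by 7: 1203385x ≡ 49935 (mod 1486971).
Now find 1203385⁻¹ mod 1486971:
1486971 = 1·1203385 + 283586
1203385 = 4·283586 + 69041
283586 = 4·69041 + 7422
69041 = 9·7422 + 2243
7422 = 3·2243 + 693
2243 = 3·693 + 164
693 = 4·164 + 37
164 = 4·37 + 16
37 = 2·16 + 5
16 = 3·5 + 1
5 = 5·1 + 0
Back-substitute:
1 = 16 − 3·5
1 = −3·37 + 7·16
1 = 7·164 − 31·37
1 = −31·693 + 131·164
1 = 131·2243 − 424·693
1 = −424·7422 + 1403·2243
1 = 1403·69041 − 13051·7422
1 = −13051·283586 + 53607·69041
1 = 53607·1203385 − 227479·283586
1 = −227479·1486971 + 281086·1203385
So 1203385⁻¹ ≡ 281086 (mod 1486971).
Then x ≡ 281086·49935 ≡ 510141 (mod 1486971); the smallest non-negative solution is x = 510141.

510141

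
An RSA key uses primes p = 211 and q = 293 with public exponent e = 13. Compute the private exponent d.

4717

φ(n) = (p−1)(q−1) = 210·292 = 61320.
Need d with 13·d ≡ 1 (mod 61320). Apply the extended Euclidean algorithm:
61320 = 4716×13 + 12
13 = 1×12 + 1
12 = 12×1 + 0
Back-substitute:
1 = 13 − 12
1 = −61320 + 4717·13
So 13·4717 ≡ 1 (mod 61320), hence d = 4717.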